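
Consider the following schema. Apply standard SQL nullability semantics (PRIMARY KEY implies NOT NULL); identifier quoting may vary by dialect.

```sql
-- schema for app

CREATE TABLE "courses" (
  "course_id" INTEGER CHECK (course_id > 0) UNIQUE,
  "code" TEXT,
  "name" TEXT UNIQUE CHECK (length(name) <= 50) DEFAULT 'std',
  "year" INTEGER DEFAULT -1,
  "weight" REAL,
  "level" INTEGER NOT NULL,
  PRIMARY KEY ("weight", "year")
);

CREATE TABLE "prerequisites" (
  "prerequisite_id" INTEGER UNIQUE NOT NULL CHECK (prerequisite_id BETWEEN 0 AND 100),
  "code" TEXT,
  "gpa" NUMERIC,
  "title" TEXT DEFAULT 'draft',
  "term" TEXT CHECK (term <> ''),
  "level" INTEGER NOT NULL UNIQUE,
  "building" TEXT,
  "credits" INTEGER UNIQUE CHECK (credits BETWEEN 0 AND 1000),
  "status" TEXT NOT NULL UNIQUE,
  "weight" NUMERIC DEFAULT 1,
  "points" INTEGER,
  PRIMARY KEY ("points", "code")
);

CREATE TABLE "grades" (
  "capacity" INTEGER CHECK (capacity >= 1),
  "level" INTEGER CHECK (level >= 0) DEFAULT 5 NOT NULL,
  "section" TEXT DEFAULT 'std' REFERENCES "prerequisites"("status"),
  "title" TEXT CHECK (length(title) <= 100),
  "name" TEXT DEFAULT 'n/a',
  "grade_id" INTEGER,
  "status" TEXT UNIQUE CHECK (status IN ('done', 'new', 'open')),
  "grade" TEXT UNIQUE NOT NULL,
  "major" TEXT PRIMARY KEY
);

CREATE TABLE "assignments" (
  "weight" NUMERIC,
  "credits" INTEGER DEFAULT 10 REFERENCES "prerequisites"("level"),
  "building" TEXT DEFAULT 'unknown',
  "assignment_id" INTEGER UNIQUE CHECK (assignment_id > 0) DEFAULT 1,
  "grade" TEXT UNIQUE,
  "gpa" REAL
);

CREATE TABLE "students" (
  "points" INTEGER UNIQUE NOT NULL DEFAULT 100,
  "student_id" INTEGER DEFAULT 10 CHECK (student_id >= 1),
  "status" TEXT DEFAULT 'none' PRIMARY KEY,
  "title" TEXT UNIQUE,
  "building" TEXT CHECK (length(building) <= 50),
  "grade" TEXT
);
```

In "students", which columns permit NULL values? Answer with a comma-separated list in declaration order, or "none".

- points: declared NOT NULL → not nullable.
- student_id: CHECK does not forbid NULL (a CHECK constraint passes when its expression is NULL) → nullable.
- status: part of the PRIMARY KEY, which implies NOT NULL → not nullable.
- title: UNIQUE does not imply NOT NULL → nullable.
- building: CHECK does not forbid NULL (a CHECK constraint passes when its expression is NULL) → nullable.
- grade: no NOT NULL constraint applies → nullable.

student_id, title, building, grade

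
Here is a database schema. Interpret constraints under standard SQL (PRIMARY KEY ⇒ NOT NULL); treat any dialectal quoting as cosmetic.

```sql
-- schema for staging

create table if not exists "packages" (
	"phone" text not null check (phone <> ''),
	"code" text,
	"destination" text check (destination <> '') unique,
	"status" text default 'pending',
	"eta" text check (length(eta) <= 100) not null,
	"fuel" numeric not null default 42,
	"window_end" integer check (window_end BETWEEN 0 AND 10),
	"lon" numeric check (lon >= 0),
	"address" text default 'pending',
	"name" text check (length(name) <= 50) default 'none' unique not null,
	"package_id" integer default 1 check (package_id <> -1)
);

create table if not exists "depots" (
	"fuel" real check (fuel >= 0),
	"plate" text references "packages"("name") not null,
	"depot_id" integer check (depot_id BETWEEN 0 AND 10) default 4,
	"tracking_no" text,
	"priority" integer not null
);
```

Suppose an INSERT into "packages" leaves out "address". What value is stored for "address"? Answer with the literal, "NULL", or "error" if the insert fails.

'pending'

address has an explicit DEFAULT 'pending'.
When the column is omitted from an INSERT, that default is used.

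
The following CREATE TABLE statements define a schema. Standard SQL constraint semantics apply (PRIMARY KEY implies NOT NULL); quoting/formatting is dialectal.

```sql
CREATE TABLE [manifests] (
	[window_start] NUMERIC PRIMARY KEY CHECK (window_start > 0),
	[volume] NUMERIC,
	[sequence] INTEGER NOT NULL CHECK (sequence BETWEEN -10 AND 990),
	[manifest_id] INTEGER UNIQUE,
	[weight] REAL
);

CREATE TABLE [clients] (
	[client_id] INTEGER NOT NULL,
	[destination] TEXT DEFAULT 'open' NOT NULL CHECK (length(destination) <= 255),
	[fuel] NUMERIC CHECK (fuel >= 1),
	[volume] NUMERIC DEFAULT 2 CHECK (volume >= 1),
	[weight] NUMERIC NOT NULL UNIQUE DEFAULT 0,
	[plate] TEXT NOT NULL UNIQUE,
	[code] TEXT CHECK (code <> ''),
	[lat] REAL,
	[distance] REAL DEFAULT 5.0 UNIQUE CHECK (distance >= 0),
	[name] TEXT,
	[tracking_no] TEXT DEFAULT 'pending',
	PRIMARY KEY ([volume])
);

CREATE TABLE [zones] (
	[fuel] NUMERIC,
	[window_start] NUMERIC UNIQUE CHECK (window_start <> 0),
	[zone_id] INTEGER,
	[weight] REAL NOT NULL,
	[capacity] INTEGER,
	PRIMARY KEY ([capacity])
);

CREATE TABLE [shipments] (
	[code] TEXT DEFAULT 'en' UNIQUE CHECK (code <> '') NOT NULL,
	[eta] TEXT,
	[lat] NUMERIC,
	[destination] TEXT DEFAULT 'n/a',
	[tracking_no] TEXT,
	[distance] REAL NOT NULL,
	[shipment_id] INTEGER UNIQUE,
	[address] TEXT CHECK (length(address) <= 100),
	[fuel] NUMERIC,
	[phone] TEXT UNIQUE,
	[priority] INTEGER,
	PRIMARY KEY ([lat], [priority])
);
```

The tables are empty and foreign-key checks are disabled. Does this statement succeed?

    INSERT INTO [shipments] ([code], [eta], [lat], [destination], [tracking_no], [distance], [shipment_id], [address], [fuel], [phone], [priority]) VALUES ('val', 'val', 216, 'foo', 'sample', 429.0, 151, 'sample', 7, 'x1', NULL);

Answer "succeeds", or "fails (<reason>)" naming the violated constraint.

priority is explicitly set to NULL, but priority is part of the PRIMARY KEY (implied NOT NULL).

fails (NOT NULL on priority)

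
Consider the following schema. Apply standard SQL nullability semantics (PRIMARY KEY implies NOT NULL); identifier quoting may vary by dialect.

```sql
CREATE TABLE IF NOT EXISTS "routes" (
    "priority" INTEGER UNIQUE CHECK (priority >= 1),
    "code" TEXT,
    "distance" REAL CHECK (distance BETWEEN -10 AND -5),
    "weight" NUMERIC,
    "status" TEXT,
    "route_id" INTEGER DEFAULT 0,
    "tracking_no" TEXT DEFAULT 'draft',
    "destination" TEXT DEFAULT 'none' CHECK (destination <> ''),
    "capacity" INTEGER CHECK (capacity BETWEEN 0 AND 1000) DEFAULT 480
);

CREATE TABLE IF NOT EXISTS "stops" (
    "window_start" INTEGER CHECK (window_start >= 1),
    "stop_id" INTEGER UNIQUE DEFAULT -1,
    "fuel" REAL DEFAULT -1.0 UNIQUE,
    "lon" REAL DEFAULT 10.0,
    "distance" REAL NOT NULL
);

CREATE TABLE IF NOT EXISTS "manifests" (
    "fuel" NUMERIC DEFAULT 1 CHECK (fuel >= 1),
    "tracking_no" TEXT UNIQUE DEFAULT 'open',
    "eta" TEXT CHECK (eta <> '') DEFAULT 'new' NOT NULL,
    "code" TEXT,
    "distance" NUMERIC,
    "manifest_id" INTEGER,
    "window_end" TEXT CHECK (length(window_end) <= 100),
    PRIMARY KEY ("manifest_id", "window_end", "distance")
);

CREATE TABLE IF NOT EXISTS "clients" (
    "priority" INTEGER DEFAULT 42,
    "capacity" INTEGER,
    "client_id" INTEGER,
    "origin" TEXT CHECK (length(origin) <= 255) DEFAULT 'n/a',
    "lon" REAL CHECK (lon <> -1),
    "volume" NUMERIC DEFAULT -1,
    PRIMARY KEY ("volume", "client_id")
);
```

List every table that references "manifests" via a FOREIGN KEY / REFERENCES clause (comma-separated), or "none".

No REFERENCES clause anywhere in the schema names manifests.

none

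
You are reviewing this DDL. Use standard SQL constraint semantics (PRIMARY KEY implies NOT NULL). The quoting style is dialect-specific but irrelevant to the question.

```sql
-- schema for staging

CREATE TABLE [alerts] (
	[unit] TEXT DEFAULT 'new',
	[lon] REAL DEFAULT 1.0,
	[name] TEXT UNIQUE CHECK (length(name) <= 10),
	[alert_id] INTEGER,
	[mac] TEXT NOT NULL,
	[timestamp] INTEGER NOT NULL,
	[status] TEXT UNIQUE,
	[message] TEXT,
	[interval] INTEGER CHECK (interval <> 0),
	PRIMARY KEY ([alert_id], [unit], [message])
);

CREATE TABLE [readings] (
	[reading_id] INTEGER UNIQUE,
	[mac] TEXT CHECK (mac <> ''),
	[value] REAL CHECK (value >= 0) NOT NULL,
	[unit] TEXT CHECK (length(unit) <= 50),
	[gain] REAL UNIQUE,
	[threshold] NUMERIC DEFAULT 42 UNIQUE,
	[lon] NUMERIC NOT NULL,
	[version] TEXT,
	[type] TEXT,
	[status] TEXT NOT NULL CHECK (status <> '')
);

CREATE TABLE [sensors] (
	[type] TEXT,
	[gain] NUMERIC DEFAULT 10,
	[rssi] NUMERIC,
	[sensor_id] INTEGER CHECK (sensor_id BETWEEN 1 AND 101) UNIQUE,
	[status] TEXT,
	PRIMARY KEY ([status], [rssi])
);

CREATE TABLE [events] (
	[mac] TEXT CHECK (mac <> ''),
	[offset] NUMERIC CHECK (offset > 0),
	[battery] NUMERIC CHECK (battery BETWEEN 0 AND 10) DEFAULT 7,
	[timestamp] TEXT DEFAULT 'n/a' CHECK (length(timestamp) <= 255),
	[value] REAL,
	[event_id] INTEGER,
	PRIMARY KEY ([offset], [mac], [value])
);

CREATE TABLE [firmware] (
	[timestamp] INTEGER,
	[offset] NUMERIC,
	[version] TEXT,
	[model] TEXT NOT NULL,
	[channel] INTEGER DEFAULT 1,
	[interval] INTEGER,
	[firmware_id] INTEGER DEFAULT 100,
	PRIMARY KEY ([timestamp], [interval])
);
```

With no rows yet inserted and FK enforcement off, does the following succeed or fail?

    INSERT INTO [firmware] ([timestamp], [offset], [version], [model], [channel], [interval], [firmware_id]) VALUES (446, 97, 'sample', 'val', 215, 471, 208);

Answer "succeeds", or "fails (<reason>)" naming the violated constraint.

NOT NULL columns: interval is supplied; model is supplied; timestamp is supplied.
No constraint is violated.

succeeds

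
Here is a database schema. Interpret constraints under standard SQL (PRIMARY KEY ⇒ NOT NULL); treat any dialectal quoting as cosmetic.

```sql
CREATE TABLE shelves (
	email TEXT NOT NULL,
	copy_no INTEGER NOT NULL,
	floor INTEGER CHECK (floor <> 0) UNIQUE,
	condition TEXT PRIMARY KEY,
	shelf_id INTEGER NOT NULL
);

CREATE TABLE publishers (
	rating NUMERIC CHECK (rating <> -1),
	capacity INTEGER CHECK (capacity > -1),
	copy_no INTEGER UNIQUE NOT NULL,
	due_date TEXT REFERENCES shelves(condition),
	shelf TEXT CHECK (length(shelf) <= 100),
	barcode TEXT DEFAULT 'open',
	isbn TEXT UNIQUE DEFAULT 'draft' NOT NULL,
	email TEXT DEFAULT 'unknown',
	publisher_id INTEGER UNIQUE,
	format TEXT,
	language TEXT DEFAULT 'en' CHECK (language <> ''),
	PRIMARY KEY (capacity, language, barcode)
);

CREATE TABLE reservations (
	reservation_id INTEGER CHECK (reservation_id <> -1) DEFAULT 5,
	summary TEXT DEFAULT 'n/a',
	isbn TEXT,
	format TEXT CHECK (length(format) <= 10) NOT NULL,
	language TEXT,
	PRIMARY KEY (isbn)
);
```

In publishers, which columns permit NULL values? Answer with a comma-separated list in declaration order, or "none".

- rating: CHECK does not forbid NULL (a CHECK constraint passes when its expression is NULL) → nullable.
- capacity: part of the PRIMARY KEY, which implies NOT NULL → not nullable.
- copy_no: declared NOT NULL → not nullable.
- due_date: a foreign key column may be NULL unless separately constrained → nullable.
- shelf: CHECK does not forbid NULL (a CHECK constraint passes when its expression is NULL) → nullable.
- barcode: part of the PRIMARY KEY, which implies NOT NULL → not nullable.
- isbn: declared NOT NULL → not nullable.
- email: DEFAULT only fills an omitted column; an explicit NULL is still allowed → nullable.
- publisher_id: UNIQUE does not imply NOT NULL → nullable.
- format: no NOT NULL constraint applies → nullable.
- language: part of the PRIMARY KEY, which implies NOT NULL → not nullable.

rating, due_date, shelf, email, publisher_id, format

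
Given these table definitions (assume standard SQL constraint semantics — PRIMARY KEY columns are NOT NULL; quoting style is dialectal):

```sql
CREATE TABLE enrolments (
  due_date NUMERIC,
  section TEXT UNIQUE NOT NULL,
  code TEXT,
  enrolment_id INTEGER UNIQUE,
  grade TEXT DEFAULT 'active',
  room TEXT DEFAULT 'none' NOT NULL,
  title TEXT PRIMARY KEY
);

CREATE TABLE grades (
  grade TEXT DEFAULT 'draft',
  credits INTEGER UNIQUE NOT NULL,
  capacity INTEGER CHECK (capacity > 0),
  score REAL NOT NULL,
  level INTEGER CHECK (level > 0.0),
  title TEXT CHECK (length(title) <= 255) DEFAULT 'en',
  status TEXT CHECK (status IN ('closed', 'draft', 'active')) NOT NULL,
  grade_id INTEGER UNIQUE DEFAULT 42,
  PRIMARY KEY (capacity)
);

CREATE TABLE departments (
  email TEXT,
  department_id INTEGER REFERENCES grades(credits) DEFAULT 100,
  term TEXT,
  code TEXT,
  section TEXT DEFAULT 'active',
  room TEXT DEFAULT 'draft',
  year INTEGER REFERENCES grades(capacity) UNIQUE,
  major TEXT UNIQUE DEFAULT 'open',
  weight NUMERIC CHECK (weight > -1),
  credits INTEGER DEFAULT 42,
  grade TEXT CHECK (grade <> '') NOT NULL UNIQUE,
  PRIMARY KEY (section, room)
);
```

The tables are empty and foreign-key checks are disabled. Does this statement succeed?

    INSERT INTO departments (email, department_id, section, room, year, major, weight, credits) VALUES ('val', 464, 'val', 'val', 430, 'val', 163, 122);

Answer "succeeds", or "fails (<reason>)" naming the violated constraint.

grade is omitted from the column list and has no DEFAULT, so it would receive NULL.
But grade is declared NOT NULL.

fails (NOT NULL on grade)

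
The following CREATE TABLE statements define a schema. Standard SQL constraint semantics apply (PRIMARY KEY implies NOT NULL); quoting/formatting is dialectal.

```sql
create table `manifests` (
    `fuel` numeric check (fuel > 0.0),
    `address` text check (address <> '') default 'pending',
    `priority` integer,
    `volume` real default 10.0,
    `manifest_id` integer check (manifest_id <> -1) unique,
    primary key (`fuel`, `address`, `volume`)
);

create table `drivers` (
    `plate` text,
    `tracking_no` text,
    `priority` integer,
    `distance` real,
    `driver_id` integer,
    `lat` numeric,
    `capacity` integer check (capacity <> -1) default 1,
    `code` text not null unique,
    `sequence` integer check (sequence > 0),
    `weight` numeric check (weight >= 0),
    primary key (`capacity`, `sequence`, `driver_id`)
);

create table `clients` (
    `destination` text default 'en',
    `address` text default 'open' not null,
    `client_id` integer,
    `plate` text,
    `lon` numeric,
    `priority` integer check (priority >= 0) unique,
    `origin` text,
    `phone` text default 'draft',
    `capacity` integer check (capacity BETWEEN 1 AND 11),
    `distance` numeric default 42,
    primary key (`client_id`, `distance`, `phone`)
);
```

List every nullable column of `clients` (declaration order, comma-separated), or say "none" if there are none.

- destination: DEFAULT only fills an omitted column; an explicit NULL is still allowed → nullable.
- address: declared NOT NULL → not nullable.
- client_id: part of the PRIMARY KEY, which implies NOT NULL → not nullable.
- plate: no NOT NULL constraint applies → nullable.
- lon: no NOT NULL constraint applies → nullable.
- priority: CHECK does not forbid NULL (a CHECK constraint passes when its expression is NULL) → nullable.
- origin: no NOT NULL constraint applies → nullable.
- phone: part of the PRIMARY KEY, which implies NOT NULL → not nullable.
- capacity: CHECK does not forbid NULL (a CHECK constraint passes when its expression is NULL) → nullable.
- distance: part of the PRIMARY KEY, which implies NOT NULL → not nullable.

destination, plate, lon, priority, origin, capacity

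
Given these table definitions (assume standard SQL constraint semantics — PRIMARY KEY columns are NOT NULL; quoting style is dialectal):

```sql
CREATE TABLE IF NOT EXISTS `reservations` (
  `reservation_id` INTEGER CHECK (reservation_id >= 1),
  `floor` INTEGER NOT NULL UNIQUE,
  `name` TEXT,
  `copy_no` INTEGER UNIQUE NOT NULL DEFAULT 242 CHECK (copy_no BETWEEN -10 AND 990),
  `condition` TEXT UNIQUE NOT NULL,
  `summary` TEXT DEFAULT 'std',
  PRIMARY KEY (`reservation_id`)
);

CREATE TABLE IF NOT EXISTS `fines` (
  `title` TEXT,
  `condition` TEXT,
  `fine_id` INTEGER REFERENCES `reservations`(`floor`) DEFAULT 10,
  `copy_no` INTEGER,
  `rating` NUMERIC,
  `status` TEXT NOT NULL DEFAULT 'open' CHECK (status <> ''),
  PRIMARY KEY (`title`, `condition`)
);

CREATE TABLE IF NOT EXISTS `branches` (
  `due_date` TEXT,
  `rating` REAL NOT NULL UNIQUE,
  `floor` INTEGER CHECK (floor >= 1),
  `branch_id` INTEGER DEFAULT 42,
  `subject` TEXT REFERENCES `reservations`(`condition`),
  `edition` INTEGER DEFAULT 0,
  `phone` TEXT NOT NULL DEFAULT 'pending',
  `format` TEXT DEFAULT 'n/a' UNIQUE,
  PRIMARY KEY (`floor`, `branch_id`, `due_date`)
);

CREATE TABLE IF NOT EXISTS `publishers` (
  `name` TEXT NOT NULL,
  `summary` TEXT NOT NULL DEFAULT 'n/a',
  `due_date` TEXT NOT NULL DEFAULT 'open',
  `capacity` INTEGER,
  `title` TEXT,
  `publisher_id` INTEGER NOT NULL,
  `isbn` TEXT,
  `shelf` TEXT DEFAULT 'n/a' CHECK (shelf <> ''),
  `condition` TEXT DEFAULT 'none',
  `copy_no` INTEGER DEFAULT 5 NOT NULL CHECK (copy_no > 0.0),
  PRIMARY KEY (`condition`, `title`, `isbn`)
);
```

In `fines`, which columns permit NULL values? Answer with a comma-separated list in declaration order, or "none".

fine_id, copy_no, rating

- title: part of the PRIMARY KEY, which implies NOT NULL → not nullable.
- condition: part of the PRIMARY KEY, which implies NOT NULL → not nullable.
- fine_id: a foreign key column may be NULL unless separately constrained → nullable.
- copy_no: no NOT NULL constraint applies → nullable.
- rating: no NOT NULL constraint applies → nullable.
- status: declared NOT NULL → not nullable.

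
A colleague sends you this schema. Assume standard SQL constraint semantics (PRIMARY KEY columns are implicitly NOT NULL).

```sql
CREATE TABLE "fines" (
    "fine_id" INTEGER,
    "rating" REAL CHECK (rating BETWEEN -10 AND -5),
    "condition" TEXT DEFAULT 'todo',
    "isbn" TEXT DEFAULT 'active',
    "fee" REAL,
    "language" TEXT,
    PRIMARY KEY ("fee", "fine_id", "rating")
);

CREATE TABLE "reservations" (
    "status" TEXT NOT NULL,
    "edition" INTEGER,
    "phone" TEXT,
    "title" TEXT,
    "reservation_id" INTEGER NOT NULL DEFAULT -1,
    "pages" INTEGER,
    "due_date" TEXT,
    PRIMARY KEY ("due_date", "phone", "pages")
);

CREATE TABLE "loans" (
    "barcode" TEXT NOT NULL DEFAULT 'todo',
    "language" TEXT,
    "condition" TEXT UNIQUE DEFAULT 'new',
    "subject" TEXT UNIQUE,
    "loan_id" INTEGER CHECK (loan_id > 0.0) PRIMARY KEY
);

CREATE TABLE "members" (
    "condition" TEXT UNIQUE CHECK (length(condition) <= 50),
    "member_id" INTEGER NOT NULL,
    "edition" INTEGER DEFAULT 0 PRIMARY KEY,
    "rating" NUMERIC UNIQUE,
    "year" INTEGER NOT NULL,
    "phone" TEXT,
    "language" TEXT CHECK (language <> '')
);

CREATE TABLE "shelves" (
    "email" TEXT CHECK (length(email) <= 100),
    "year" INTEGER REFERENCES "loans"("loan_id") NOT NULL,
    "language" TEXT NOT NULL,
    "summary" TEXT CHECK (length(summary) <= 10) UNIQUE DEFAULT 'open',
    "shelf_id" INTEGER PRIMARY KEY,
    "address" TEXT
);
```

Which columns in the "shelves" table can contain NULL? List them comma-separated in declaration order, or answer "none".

- email: CHECK does not forbid NULL (a CHECK constraint passes when its expression is NULL) → nullable.
- year: declared NOT NULL → not nullable.
- language: declared NOT NULL → not nullable.
- summary: CHECK does not forbid NULL (a CHECK constraint passes when its expression is NULL) → nullable.
- shelf_id: part of the PRIMARY KEY, which implies NOT NULL → not nullable.
- address: no NOT NULL constraint applies → nullable.

email, summary, address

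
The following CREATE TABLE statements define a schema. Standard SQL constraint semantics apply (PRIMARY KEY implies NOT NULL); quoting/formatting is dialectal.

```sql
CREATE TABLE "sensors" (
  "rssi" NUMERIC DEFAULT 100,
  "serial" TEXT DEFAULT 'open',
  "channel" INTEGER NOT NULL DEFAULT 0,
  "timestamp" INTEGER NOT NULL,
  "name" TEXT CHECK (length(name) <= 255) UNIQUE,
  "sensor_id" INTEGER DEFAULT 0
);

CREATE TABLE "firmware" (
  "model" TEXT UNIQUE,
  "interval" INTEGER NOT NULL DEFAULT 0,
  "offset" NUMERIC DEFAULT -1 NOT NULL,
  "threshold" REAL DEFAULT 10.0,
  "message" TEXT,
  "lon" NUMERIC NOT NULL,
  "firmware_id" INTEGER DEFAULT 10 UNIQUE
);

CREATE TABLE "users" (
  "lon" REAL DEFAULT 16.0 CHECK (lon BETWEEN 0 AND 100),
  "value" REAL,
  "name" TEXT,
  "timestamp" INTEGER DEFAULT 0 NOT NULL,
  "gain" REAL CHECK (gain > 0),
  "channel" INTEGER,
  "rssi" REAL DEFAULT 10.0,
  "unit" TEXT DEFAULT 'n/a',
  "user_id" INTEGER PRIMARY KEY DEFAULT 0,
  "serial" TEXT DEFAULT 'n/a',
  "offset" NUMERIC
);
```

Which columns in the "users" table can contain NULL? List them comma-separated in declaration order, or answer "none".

- lon: CHECK does not forbid NULL (a CHECK constraint passes when its expression is NULL) → nullable.
- value: no NOT NULL constraint applies → nullable.
- name: no NOT NULL constraint applies → nullable.
- timestamp: declared NOT NULL → not nullable.
- gain: CHECK does not forbid NULL (a CHECK constraint passes when its expression is NULL) → nullable.
- channel: no NOT NULL constraint applies → nullable.
- rssi: DEFAULT only fills an omitted column; an explicit NULL is still allowed → nullable.
- unit: DEFAULT only fills an omitted column; an explicit NULL is still allowed → nullable.
- user_id: part of the PRIMARY KEY, which implies NOT NULL → not nullable.
- serial: DEFAULT only fills an omitted column; an explicit NULL is still allowed → nullable.
- offset: no NOT NULL constraint applies → nullable.

lon, value, name, gain, channel, rssi, unit, serial, offset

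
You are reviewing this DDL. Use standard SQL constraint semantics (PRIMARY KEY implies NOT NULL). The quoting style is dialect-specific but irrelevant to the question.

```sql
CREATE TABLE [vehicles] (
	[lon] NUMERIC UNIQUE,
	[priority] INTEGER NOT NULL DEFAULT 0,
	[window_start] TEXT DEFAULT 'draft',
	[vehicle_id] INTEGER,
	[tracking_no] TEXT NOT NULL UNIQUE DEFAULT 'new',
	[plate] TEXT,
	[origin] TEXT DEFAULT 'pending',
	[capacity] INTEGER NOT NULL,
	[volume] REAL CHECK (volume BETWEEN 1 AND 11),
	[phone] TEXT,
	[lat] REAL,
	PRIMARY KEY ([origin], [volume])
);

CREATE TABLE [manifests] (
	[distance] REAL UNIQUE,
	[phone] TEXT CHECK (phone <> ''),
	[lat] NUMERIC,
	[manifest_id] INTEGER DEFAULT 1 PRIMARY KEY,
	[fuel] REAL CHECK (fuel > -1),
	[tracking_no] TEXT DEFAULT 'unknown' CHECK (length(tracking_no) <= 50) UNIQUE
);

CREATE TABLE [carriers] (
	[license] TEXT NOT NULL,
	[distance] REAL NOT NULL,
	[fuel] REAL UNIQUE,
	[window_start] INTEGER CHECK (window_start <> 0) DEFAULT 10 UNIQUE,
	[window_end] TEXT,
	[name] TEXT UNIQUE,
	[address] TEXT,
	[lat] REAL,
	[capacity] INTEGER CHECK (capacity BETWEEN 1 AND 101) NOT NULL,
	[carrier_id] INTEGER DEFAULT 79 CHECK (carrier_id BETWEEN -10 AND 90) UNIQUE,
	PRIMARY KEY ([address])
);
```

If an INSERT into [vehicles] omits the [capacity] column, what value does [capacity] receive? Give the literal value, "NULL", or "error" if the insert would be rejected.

capacity has no DEFAULT clause.
Omitting it would insert NULL, but it is declared NOT NULL, so the INSERT fails.

error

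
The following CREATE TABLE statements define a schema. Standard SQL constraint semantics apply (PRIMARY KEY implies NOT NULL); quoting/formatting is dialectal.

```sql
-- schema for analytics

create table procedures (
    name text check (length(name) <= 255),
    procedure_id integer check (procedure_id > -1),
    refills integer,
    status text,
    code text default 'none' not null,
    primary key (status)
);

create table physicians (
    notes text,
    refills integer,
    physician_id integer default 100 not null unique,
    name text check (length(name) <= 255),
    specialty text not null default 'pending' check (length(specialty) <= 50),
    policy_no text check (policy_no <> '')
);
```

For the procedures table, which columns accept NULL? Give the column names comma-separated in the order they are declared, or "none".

name, procedure_id, refills

- name: CHECK does not forbid NULL (a CHECK constraint passes when its expression is NULL) → nullable.
- procedure_id: CHECK does not forbid NULL (a CHECK constraint passes when its expression is NULL) → nullable.
- refills: no NOT NULL constraint applies → nullable.
- status: part of the PRIMARY KEY, which implies NOT NULL → not nullable.
- code: declared NOT NULL → not nullable.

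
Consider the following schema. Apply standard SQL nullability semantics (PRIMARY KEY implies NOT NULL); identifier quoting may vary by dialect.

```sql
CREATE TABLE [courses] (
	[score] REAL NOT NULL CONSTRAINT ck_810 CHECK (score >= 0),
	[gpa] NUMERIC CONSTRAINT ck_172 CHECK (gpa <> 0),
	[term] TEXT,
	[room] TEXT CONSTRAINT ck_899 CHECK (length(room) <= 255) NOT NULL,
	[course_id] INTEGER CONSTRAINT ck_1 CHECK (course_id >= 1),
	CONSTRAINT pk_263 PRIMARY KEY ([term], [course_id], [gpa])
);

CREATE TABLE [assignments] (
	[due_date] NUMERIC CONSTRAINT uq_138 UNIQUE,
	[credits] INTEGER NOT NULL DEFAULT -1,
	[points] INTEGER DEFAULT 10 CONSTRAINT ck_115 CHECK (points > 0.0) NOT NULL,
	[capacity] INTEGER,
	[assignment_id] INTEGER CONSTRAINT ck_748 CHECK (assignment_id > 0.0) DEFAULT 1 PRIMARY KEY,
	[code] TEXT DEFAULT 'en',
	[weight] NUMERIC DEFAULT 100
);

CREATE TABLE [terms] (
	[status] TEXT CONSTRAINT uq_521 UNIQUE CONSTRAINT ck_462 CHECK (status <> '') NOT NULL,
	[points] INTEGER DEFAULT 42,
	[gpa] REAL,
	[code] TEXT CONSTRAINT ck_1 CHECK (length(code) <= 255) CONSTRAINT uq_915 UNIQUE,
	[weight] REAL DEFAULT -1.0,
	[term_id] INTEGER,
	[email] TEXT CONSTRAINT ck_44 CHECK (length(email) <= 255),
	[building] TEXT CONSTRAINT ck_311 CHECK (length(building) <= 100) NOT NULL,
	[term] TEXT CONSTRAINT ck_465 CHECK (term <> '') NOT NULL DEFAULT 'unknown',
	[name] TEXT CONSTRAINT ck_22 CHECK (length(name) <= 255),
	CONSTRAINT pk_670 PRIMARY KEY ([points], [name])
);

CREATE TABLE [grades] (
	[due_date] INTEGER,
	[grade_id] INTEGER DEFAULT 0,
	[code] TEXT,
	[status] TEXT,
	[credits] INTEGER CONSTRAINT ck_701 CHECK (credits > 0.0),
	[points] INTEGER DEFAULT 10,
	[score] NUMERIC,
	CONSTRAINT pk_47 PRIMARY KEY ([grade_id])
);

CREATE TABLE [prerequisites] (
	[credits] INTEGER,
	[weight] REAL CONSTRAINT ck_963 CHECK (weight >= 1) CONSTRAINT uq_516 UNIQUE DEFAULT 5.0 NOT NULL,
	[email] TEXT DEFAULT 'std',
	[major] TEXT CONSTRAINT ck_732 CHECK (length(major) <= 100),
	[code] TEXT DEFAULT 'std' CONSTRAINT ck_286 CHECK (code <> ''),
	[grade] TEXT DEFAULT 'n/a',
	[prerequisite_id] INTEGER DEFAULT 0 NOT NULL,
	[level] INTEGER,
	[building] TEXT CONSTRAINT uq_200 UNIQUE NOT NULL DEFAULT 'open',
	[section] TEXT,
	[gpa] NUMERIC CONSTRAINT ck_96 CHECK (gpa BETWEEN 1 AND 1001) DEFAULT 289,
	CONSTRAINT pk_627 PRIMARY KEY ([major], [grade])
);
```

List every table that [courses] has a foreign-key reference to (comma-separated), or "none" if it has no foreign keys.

No column in courses has a REFERENCES clause.

none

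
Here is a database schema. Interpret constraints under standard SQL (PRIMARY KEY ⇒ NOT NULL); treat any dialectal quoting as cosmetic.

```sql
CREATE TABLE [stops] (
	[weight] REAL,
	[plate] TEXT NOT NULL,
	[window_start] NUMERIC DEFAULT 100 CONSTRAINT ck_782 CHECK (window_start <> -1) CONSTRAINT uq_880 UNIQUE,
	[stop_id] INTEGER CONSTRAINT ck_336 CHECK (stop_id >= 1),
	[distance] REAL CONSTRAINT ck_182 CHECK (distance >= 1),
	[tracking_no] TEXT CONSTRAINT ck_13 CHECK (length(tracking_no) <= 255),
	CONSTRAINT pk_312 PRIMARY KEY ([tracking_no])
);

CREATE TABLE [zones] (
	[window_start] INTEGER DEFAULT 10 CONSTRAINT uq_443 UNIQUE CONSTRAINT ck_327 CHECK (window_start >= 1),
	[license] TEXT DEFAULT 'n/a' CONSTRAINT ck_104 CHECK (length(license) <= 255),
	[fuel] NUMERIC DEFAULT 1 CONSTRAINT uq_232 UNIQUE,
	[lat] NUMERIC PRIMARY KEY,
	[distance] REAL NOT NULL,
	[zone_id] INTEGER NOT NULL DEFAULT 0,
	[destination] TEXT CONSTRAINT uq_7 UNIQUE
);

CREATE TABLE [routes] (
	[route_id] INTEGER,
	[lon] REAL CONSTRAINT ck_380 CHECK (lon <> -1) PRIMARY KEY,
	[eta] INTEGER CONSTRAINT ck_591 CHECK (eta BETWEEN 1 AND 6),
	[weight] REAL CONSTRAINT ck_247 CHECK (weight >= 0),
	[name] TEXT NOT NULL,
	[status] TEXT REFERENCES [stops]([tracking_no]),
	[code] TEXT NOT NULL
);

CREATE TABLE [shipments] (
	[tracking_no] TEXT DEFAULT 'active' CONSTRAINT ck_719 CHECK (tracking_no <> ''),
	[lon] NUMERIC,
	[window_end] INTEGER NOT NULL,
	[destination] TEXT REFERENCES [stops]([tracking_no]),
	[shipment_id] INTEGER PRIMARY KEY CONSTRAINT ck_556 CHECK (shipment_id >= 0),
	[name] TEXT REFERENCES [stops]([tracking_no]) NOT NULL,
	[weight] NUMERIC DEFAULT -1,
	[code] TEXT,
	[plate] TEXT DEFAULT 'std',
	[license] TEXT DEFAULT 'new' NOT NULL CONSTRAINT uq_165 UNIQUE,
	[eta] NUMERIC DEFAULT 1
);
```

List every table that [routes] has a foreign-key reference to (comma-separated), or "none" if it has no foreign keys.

stops

- status REFERENCES stops(tracking_no).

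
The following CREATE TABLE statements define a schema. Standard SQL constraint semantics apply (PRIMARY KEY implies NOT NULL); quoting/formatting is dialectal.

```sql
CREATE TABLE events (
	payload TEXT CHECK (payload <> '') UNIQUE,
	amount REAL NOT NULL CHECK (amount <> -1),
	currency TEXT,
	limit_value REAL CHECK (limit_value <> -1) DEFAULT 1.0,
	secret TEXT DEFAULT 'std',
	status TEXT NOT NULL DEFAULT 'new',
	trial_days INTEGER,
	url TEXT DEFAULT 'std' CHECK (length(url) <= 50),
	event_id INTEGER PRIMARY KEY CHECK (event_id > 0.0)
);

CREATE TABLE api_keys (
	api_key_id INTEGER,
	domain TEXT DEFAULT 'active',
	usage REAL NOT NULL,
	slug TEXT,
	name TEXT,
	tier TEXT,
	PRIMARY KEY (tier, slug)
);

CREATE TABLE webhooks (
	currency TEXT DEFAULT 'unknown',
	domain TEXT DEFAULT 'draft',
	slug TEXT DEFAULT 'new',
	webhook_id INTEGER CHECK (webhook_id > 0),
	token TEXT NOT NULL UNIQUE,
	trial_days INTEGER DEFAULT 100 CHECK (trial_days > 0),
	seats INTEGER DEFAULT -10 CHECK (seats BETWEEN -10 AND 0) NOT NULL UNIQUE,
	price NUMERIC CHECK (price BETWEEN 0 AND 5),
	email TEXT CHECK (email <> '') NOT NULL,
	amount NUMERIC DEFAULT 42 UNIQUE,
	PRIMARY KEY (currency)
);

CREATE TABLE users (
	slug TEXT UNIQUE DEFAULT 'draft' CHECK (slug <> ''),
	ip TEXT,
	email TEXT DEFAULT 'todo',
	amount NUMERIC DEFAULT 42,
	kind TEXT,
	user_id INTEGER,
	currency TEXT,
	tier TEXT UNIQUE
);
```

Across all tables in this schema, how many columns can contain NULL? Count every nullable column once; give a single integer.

23

events: 6 nullable (payload, currency, limit_value, secret, trial_days, url — PK (event_id) and explicit NOT NULL columns excluded).
api_keys: 3 nullable (api_key_id, domain, name — PK (tier, slug) and explicit NOT NULL columns excluded).
webhooks: 6 nullable (domain, slug, webhook_id, trial_days, price, amount — PK (currency) and explicit NOT NULL columns excluded).
users: 8 nullable (slug, ip, email, amount, kind, user_id, currency, tier — PK none and explicit NOT NULL columns excluded).
Total: 6 + 3 + 6 + 8 = 23.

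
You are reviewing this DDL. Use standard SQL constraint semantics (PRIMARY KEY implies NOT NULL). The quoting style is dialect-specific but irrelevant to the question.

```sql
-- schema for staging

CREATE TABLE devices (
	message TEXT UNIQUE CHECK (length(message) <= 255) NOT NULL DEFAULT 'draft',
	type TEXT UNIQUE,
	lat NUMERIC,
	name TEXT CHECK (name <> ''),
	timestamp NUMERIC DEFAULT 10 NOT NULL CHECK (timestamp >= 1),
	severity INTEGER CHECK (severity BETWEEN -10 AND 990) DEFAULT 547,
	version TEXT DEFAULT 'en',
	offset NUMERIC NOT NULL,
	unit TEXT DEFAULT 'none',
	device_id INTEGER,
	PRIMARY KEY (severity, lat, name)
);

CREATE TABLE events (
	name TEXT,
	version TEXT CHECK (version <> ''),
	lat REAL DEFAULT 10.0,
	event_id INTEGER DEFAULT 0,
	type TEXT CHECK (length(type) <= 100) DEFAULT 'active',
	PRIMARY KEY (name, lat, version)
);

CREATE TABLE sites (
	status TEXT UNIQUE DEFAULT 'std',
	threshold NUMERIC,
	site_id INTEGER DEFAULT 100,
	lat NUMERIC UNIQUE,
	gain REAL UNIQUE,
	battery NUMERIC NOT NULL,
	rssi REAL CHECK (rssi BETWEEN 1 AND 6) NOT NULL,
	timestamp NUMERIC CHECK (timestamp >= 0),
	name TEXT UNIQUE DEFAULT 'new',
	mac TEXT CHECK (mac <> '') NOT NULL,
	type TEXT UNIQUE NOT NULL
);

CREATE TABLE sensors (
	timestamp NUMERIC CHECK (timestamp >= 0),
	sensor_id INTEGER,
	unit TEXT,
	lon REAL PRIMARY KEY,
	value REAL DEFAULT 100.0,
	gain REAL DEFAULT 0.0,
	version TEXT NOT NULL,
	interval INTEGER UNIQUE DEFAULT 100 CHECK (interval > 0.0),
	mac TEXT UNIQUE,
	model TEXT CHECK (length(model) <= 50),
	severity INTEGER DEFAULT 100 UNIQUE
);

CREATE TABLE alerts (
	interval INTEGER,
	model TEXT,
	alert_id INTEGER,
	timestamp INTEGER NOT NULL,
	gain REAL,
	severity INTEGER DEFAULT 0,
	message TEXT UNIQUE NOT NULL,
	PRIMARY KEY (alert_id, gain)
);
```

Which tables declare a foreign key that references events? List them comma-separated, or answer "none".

No REFERENCES clause anywhere in the schema names events.

none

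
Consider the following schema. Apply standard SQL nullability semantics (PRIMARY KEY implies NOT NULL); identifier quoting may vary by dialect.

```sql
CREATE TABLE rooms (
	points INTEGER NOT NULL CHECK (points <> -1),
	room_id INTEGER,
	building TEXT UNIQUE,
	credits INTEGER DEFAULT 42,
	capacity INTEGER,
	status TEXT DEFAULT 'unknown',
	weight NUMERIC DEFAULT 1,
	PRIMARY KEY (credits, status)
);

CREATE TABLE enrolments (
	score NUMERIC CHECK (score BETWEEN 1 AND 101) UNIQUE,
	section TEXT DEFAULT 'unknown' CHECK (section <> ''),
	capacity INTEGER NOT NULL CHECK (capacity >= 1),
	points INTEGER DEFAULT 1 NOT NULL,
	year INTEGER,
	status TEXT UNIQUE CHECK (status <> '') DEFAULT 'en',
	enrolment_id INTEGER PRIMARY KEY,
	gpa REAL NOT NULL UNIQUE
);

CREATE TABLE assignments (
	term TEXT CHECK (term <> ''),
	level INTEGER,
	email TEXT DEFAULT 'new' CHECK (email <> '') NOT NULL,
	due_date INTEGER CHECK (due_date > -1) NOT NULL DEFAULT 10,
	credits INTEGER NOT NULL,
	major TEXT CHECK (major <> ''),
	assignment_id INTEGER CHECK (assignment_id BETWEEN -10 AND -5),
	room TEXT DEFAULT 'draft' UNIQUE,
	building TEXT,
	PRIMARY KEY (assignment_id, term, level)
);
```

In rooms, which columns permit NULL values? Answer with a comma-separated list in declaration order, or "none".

room_id, building, capacity, weight

- points: declared NOT NULL → not nullable.
- room_id: no NOT NULL constraint applies → nullable.
- building: UNIQUE does not imply NOT NULL → nullable.
- credits: part of the PRIMARY KEY, which implies NOT NULL → not nullable.
- capacity: no NOT NULL constraint applies → nullable.
- status: part of the PRIMARY KEY, which implies NOT NULL → not nullable.
- weight: DEFAULT only fills an omitted column; an explicit NULL is still allowed → nullable.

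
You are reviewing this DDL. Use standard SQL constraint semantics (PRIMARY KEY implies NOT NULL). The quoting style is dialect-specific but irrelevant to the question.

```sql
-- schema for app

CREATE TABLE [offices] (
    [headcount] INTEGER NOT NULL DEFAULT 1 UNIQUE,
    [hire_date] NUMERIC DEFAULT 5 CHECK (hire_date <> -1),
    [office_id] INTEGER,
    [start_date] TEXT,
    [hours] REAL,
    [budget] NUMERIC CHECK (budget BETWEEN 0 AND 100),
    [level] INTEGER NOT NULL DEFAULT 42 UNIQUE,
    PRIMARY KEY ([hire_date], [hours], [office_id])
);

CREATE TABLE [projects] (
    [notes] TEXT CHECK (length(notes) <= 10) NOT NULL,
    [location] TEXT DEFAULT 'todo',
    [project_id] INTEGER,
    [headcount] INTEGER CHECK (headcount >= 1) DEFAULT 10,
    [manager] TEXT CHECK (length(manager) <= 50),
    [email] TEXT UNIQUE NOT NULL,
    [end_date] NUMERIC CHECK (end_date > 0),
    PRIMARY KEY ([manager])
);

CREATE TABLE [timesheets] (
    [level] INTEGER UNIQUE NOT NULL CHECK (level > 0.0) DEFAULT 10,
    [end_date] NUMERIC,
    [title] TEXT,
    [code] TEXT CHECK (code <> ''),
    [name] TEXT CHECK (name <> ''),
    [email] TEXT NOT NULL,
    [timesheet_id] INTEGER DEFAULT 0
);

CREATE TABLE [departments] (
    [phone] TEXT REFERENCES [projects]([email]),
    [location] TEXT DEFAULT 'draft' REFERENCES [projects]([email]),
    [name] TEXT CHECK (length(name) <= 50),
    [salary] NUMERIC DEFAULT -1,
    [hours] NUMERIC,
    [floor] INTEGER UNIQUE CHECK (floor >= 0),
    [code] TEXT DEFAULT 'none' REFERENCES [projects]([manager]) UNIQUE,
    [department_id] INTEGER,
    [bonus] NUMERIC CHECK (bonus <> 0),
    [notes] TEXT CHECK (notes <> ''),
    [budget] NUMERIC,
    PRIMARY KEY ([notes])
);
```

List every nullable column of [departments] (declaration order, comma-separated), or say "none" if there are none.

- phone: a foreign key column may be NULL unless separately constrained → nullable.
- location: a foreign key column may be NULL unless separately constrained → nullable.
- name: CHECK does not forbid NULL (a CHECK constraint passes when its expression is NULL) → nullable.
- salary: DEFAULT only fills an omitted column; an explicit NULL is still allowed → nullable.
- hours: no NOT NULL constraint applies → nullable.
- floor: CHECK does not forbid NULL (a CHECK constraint passes when its expression is NULL) → nullable.
- code: a foreign key column may be NULL unless separately constrained → nullable.
- department_id: no NOT NULL constraint applies → nullable.
- bonus: CHECK does not forbid NULL (a CHECK constraint passes when its expression is NULL) → nullable.
- notes: part of the PRIMARY KEY, which implies NOT NULL → not nullable.
- budget: no NOT NULL constraint applies → nullable.

phone, location, name, salary, hours, floor, code, department_id, bonus, budget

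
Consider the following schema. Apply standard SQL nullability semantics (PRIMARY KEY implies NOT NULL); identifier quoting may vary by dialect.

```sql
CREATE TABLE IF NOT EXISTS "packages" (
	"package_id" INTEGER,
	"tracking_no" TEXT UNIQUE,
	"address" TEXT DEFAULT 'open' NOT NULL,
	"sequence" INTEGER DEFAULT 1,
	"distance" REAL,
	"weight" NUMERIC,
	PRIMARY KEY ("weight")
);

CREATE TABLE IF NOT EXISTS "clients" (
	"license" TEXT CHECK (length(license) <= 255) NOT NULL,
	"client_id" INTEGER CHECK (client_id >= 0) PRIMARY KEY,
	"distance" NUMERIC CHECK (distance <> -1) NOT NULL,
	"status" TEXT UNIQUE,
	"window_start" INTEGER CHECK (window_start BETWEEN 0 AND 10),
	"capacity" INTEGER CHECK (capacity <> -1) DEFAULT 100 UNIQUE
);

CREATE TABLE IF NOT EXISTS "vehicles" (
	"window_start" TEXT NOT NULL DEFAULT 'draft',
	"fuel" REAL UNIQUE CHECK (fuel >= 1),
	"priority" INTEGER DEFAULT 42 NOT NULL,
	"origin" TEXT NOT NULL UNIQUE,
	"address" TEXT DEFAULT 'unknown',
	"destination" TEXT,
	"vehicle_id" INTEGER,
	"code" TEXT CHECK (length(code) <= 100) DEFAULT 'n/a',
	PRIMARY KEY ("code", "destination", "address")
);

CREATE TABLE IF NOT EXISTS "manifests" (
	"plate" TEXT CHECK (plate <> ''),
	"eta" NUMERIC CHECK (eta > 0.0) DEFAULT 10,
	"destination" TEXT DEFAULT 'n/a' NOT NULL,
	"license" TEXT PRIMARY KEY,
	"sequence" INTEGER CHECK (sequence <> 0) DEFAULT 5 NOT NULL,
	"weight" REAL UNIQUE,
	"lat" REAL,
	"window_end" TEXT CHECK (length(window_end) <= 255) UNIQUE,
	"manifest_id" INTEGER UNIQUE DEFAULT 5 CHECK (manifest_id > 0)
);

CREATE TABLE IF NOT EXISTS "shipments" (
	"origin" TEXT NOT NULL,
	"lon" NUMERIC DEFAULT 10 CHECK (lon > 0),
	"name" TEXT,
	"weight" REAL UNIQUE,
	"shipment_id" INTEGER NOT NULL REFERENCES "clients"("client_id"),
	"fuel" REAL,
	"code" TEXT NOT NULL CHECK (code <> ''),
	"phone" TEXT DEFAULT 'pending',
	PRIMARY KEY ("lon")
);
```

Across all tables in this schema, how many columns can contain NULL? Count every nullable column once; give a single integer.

19

packages: 4 nullable (package_id, tracking_no, sequence, distance — PK (weight) and explicit NOT NULL columns excluded).
clients: 3 nullable (status, window_start, capacity — PK (client_id) and explicit NOT NULL columns excluded).
vehicles: 2 nullable (fuel, vehicle_id — PK (code, destination, address) and explicit NOT NULL columns excluded).
manifests: 6 nullable (plate, eta, weight, lat, window_end, manifest_id — PK (license) and explicit NOT NULL columns excluded).
shipments: 4 nullable (name, weight, fuel, phone — PK (lon) and explicit NOT NULL columns excluded).
Total: 4 + 3 + 2 + 6 + 4 = 19.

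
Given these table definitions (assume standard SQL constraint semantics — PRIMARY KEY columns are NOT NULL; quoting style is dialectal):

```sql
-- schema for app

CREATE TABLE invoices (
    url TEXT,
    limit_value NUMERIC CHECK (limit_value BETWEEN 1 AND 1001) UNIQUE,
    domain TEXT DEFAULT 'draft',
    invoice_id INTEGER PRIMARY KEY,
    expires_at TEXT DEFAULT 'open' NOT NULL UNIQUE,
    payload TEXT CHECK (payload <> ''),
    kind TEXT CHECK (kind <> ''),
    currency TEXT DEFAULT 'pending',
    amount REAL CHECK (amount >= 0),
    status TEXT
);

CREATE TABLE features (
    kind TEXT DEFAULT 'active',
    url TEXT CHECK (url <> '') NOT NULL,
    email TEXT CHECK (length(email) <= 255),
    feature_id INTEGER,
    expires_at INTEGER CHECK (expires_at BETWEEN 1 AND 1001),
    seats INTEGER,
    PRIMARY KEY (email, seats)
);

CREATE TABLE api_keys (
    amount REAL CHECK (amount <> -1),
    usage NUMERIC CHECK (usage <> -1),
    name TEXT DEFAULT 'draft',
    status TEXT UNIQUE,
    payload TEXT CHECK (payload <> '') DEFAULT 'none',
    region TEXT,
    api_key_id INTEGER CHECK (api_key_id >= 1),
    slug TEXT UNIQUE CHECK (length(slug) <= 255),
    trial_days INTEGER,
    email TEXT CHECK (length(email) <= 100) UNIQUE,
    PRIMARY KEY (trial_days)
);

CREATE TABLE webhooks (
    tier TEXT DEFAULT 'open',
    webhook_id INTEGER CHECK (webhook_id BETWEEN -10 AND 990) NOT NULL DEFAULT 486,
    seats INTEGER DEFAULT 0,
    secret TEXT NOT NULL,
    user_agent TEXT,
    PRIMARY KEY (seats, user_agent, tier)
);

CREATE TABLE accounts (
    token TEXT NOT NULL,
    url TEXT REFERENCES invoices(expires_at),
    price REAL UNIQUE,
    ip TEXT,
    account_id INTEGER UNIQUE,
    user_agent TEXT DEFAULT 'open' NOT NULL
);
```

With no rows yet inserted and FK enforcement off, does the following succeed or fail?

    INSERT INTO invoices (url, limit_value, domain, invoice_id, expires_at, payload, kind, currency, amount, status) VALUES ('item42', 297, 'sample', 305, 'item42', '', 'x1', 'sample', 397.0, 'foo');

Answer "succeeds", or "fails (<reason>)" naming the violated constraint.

The value '' for payload violates CHECK (payload <> '').

fails (CHECK on payload)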